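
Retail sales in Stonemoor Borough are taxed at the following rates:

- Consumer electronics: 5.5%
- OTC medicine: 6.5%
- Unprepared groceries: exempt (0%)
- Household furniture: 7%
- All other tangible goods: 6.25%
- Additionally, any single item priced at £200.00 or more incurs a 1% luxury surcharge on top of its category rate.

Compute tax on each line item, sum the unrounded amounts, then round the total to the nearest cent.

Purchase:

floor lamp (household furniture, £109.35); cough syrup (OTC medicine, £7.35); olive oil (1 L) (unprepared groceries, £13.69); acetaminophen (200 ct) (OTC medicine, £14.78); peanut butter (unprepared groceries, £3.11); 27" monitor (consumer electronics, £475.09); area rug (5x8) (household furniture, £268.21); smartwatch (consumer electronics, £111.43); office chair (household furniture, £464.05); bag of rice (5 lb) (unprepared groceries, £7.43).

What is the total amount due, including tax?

Floor lamp £109.35: household furniture → 7% → £7.6545
Cough syrup £7.35: OTC medicine → 6.5% → £0.47775
Olive oil (1 L) £13.69: unprepared groceries → 0% → £0.00
Acetaminophen (200 ct) £14.78: OTC medicine → 6.5% → £0.9607
Peanut butter £3.11: unprepared groceries → 0% → £0.00
27" monitor £475.09: consumer electronics → 5.5% + 1% surcharge = 6.5% → £30.88085
Area rug (5x8) £268.21: household furniture → 7% + 1% surcharge = 8% → £21.4568
Smartwatch £111.43: consumer electronics → 5.5% → £6.12865
Office chair £464.05: household furniture → 7% + 1% surcharge = 8% → £37.124
Bag of rice (5 lb) £7.43: unprepared groceries → 0% → £0.00
Subtotal = £1474.49; unrounded tax = £104.68325 → £104.68; total due = £1579.17

£1579.17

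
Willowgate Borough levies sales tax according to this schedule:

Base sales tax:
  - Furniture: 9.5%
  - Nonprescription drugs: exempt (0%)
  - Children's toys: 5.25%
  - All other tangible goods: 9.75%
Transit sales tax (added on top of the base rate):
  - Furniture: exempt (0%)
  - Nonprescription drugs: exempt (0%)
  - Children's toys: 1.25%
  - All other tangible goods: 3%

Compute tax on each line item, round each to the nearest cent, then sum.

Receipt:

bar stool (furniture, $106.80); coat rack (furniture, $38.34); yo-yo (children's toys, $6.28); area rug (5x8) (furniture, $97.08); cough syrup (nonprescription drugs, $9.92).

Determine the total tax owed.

$23.42

Bar stool $106.80: furniture → 9.5% + 0% transit = 9.5% → $10.15
Coat rack $38.34: furniture → 9.5% + 0% transit = 9.5% → $3.64
Yo-yo $6.28: children's toys → 5.25% + 1.25% transit = 6.5% → $0.41
Area rug (5x8) $97.08: furniture → 9.5% + 0% transit = 9.5% → $9.22
Cough syrup $9.92: nonprescription drugs → 0% + 0% transit = 0% → $0.00
Total tax = $10.15 + $3.64 + $0.41 + $9.22 = $23.42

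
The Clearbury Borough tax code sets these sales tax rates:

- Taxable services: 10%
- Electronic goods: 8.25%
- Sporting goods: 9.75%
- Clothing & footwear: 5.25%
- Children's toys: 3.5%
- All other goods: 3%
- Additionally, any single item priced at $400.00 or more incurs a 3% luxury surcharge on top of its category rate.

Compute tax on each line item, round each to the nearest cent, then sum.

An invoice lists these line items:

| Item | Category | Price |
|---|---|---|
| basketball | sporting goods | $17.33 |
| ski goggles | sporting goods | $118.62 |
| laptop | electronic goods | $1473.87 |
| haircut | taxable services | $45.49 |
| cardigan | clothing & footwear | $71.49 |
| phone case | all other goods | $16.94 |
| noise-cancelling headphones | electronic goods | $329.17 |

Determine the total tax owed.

Basketball $17.33: sporting goods → 9.75% → $1.69
Ski goggles $118.62: sporting goods → 9.75% → $11.57
Laptop $1473.87: electronic goods → 8.25% + 3% surcharge = 11.25% → $165.81
Haircut $45.49: taxable services → 10% → $4.55
Cardigan $71.49: clothing & footwear → 5.25% → $3.75
Phone case $16.94: all other goods → 3% → $0.51
Noise-cancelling headphones $329.17: electronic goods → 8.25% → $27.16
Total tax = $1.69 + $11.57 + $165.81 + $4.55 + $3.75 + $0.51 + $27.16 = $215.04

$215.04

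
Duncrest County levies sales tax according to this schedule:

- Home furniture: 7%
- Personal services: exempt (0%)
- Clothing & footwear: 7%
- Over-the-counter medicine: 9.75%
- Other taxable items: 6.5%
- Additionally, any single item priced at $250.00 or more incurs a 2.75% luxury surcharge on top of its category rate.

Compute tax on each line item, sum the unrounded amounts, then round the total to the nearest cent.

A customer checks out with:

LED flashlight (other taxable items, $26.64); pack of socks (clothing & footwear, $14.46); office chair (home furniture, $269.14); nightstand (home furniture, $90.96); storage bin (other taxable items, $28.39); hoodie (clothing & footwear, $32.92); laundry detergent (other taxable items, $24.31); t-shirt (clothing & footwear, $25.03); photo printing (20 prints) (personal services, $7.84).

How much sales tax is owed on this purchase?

$42.83

LED flashlight $26.64: other taxable items → 6.5% → $1.7316
Pack of socks $14.46: clothing & footwear → 7% → $1.0122
Office chair $269.14: home furniture → 7% + 2.75% surcharge = 9.75% → $26.24115
Nightstand $90.96: home furniture → 7% → $6.3672
Storage bin $28.39: other taxable items → 6.5% → $1.84535
Hoodie $32.92: clothing & footwear → 7% → $2.3044
Laundry detergent $24.31: other taxable items → 6.5% → $1.58015
T-shirt $25.03: clothing & footwear → 7% → $1.7521
Photo printing (20 prints) $7.84: personal services → 0% → $0.00
Unrounded tax sum = $42.83415 → $42.83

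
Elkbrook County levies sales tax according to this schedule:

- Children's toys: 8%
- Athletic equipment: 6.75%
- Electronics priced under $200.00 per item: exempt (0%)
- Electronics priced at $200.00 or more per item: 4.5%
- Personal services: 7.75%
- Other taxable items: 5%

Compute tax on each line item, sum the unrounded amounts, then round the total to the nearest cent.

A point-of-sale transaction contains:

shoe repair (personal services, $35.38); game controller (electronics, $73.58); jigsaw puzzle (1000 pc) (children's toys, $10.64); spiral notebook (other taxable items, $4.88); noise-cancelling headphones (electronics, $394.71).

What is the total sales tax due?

Shoe repair $35.38: personal services → 7.75% → $2.74195
Game controller $73.58: electronics, under $200.00 → 0% → $0.00
Jigsaw puzzle (1000 pc) $10.64: children's toys → 8% → $0.8512
Spiral notebook $4.88: other taxable items → 5% → $0.244
Noise-cancelling headphones $394.71: electronics, $200.00 or more → 4.5% → $17.76195
Unrounded tax sum = $21.5991 → $21.60

$21.60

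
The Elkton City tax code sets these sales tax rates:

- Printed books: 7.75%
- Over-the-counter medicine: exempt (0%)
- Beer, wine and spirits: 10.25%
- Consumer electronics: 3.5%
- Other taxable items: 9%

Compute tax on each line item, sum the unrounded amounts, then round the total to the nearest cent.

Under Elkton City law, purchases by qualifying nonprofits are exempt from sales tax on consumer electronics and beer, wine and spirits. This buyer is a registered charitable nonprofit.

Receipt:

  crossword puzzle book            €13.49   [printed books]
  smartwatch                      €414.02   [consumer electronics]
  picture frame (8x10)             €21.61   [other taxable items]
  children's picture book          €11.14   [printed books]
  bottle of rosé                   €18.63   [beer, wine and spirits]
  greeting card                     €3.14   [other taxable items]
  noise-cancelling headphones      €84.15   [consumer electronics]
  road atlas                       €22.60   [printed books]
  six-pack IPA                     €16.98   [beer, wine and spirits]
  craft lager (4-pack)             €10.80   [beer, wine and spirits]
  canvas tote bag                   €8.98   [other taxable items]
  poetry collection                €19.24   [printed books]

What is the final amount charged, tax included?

€652.97

Crossword puzzle book €13.49: printed books → 7.75% → €1.045475
Smartwatch €414.02: consumer electronics, buyer-exempt → 0% → €0.00
Picture frame (8x10) €21.61: other taxable items → 9% → €1.9449
Children's picture book €11.14: printed books → 7.75% → €0.86335
Bottle of rosé €18.63: beer, wine and spirits, buyer-exempt → 0% → €0.00
Greeting card €3.14: other taxable items → 9% → €0.2826
Noise-cancelling headphones €84.15: consumer electronics, buyer-exempt → 0% → €0.00
Road atlas €22.60: printed books → 7.75% → €1.7515
Six-pack IPA €16.98: beer, wine and spirits, buyer-exempt → 0% → €0.00
Craft lager (4-pack) €10.80: beer, wine and spirits, buyer-exempt → 0% → €0.00
Canvas tote bag €8.98: other taxable items → 9% → €0.8082
Poetry collection €19.24: printed books → 7.75% → €1.4911
Subtotal = €644.78; unrounded tax = €8.187125 → €8.19; total due = €652.97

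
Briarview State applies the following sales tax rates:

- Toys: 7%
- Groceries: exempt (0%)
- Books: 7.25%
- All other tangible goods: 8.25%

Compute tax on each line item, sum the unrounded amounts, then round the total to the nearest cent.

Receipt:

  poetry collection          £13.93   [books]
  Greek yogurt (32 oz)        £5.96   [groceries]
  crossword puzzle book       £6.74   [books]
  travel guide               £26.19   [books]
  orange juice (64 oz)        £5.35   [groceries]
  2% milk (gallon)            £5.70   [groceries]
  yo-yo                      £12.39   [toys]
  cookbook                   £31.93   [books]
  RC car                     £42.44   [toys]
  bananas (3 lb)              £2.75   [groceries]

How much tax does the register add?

£9.55

Poetry collection £13.93: books → 7.25% → £1.009925
Greek yogurt (32 oz) £5.96: groceries → 0% → £0.00
Crossword puzzle book £6.74: books → 7.25% → £0.48865
Travel guide £26.19: books → 7.25% → £1.898775
Orange juice (64 oz) £5.35: groceries → 0% → £0.00
2% milk (gallon) £5.70: groceries → 0% → £0.00
Yo-yo £12.39: toys → 7% → £0.8673
Cookbook £31.93: books → 7.25% → £2.314925
RC car £42.44: toys → 7% → £2.9708
Bananas (3 lb) £2.75: groceries → 0% → £0.00
Unrounded tax sum = £9.550375 → £9.55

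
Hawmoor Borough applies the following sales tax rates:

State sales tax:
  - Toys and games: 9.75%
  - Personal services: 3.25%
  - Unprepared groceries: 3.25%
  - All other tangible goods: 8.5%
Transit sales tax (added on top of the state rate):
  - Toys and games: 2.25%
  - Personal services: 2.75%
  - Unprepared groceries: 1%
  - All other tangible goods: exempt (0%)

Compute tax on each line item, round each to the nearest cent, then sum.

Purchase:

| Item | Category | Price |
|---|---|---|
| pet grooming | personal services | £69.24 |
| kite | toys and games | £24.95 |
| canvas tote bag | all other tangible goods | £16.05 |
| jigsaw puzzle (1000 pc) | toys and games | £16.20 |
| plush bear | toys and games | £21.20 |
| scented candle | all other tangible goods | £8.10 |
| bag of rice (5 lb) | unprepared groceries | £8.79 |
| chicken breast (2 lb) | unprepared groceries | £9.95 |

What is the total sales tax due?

Pet grooming £69.24: personal services → 3.25% + 2.75% transit = 6% → £4.15
Kite £24.95: toys and games → 9.75% + 2.25% transit = 12% → £2.99
Canvas tote bag £16.05: all other tangible goods → 8.5% + 0% transit = 8.5% → £1.36
Jigsaw puzzle (1000 pc) £16.20: toys and games → 9.75% + 2.25% transit = 12% → £1.94
Plush bear £21.20: toys and games → 9.75% + 2.25% transit = 12% → £2.54
Scented candle £8.10: all other tangible goods → 8.5% + 0% transit = 8.5% → £0.69
Bag of rice (5 lb) £8.79: unprepared groceries → 3.25% + 1% transit = 4.25% → £0.37
Chicken breast (2 lb) £9.95: unprepared groceries → 3.25% + 1% transit = 4.25% → £0.42
Total tax = £4.15 + £2.99 + £1.36 + £1.94 + £2.54 + £0.69 + £0.37 + £0.42 = £14.46

£14.46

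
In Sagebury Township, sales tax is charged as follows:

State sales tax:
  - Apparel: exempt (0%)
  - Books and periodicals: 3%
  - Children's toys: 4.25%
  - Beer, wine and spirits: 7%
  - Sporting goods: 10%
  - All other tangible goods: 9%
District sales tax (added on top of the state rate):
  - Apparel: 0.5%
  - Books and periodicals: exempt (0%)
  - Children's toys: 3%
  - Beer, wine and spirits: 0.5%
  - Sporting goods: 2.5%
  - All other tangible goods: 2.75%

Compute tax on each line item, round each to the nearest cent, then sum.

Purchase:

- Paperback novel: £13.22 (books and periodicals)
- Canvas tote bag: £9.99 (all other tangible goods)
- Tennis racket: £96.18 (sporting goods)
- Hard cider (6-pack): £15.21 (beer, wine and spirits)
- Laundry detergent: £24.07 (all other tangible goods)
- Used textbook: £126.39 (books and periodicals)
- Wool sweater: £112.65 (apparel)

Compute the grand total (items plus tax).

Paperback novel £13.22: books and periodicals → 3% + 0% district = 3% → £0.40
Canvas tote bag £9.99: all other tangible goods → 9% + 2.75% district = 11.75% → £1.17
Tennis racket £96.18: sporting goods → 10% + 2.5% district = 12.5% → £12.02
Hard cider (6-pack) £15.21: beer, wine and spirits → 7% + 0.5% district = 7.5% → £1.14
Laundry detergent £24.07: all other tangible goods → 9% + 2.75% district = 11.75% → £2.83
Used textbook £126.39: books and periodicals → 3% + 0% district = 3% → £3.79
Wool sweater £112.65: apparel → 0% + 0.5% district = 0.5% → £0.56
Subtotal = £397.71; tax = £21.91; total due = £419.62

£419.62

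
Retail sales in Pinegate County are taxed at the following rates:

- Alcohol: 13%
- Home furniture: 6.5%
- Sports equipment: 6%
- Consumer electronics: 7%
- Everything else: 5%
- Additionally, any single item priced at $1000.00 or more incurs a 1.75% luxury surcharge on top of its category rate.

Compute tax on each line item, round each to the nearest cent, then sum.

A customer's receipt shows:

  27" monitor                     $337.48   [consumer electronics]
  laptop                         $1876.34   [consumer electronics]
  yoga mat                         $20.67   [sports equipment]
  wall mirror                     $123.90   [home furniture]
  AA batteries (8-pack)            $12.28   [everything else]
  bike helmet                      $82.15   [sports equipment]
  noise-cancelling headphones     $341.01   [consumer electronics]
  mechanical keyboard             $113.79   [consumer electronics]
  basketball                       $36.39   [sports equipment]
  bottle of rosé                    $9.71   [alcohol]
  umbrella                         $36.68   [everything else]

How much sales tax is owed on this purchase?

$239.74

27" monitor $337.48: consumer electronics → 7% → $23.62
Laptop $1876.34: consumer electronics → 7% + 1.75% surcharge = 8.75% → $164.18
Yoga mat $20.67: sports equipment → 6% → $1.24
Wall mirror $123.90: home furniture → 6.5% → $8.05
AA batteries (8-pack) $12.28: everything else → 5% → $0.61
Bike helmet $82.15: sports equipment → 6% → $4.93
Noise-cancelling headphones $341.01: consumer electronics → 7% → $23.87
Mechanical keyboard $113.79: consumer electronics → 7% → $7.97
Basketball $36.39: sports equipment → 6% → $2.18
Bottle of rosé $9.71: alcohol → 13% → $1.26
Umbrella $36.68: everything else → 5% → $1.83
Total tax = $23.62 + $164.18 + $1.24 + $8.05 + $0.61 + $4.93 + $23.87 + $7.97 + $2.18 + $1.26 + $1.83 = $239.74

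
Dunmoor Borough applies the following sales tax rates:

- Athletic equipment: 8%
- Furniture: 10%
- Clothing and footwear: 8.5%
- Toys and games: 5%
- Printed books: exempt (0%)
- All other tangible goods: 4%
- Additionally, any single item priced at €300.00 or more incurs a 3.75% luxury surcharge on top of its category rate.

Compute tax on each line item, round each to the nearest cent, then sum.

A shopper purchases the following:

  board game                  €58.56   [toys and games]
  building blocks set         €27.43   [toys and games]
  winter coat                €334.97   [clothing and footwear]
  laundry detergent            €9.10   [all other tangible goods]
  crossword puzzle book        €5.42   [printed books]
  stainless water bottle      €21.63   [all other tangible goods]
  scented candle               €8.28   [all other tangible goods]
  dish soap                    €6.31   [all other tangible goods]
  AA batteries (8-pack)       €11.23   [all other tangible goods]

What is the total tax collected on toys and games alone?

Board game €58.56: toys and games → 5% → €2.93
Building blocks set €27.43: toys and games → 5% → €1.37
Tax on toys and games = €2.93 + €1.37 = €4.30

€4.30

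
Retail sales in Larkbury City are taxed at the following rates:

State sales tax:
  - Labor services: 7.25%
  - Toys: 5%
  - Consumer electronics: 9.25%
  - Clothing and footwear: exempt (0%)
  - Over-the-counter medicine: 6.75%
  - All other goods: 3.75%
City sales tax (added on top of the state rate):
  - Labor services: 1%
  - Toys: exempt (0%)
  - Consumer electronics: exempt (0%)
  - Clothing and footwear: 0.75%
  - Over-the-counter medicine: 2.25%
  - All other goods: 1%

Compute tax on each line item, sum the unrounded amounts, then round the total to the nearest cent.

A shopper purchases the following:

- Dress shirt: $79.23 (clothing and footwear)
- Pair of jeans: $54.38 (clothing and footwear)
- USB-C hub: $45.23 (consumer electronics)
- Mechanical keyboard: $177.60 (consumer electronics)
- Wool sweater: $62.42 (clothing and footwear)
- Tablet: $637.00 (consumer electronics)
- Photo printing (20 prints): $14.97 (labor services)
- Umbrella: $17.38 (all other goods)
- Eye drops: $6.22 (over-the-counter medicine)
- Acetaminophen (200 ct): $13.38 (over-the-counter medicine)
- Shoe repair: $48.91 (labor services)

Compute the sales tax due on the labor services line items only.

$5.27

Photo printing (20 prints) $14.97: labor services → 7.25% + 1% city = 8.25% → $1.235025
Shoe repair $48.91: labor services → 7.25% + 1% city = 8.25% → $4.035075
Tax on labor services: unrounded sum = $5.2701 → $5.27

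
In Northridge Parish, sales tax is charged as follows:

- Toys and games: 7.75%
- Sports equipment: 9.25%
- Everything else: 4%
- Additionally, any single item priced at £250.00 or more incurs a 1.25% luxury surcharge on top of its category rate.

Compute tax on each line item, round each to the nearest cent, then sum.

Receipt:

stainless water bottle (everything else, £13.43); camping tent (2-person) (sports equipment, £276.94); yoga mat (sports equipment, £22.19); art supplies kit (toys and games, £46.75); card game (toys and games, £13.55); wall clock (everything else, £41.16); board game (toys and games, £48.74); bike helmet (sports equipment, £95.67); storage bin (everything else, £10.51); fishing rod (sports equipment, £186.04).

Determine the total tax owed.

Stainless water bottle £13.43: everything else → 4% → £0.54
Camping tent (2-person) £276.94: sports equipment → 9.25% + 1.25% surcharge = 10.5% → £29.08
Yoga mat £22.19: sports equipment → 9.25% → £2.05
Art supplies kit £46.75: toys and games → 7.75% → £3.62
Card game £13.55: toys and games → 7.75% → £1.05
Wall clock £41.16: everything else → 4% → £1.65
Board game £48.74: toys and games → 7.75% → £3.78
Bike helmet £95.67: sports equipment → 9.25% → £8.85
Storage bin £10.51: everything else → 4% → £0.42
Fishing rod £186.04: sports equipment → 9.25% → £17.21
Total tax = £0.54 + £29.08 + £2.05 + £3.62 + £1.05 + £1.65 + £3.78 + £8.85 + £0.42 + £17.21 = £68.25

£68.25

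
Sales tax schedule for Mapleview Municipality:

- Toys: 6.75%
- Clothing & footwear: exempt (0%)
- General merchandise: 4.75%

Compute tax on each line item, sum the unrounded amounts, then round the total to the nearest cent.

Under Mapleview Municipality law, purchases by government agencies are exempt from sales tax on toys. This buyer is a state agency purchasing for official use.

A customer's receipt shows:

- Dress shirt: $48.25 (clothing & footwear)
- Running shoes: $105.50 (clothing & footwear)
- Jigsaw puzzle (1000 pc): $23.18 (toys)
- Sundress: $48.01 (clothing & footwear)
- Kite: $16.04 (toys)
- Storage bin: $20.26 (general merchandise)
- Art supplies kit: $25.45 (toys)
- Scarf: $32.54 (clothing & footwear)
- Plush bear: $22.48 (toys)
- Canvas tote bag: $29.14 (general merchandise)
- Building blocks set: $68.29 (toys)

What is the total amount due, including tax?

Dress shirt $48.25: clothing & footwear → 0% → $0.00
Running shoes $105.50: clothing & footwear → 0% → $0.00
Jigsaw puzzle (1000 pc) $23.18: toys, buyer-exempt → 0% → $0.00
Sundress $48.01: clothing & footwear → 0% → $0.00
Kite $16.04: toys, buyer-exempt → 0% → $0.00
Storage bin $20.26: general merchandise → 4.75% → $0.96235
Art supplies kit $25.45: toys, buyer-exempt → 0% → $0.00
Scarf $32.54: clothing & footwear → 0% → $0.00
Plush bear $22.48: toys, buyer-exempt → 0% → $0.00
Canvas tote bag $29.14: general merchandise → 4.75% → $1.38415
Building blocks set $68.29: toys, buyer-exempt → 0% → $0.00
Subtotal = $439.14; unrounded tax = $2.3465 → $2.35; total due = $441.49

$441.49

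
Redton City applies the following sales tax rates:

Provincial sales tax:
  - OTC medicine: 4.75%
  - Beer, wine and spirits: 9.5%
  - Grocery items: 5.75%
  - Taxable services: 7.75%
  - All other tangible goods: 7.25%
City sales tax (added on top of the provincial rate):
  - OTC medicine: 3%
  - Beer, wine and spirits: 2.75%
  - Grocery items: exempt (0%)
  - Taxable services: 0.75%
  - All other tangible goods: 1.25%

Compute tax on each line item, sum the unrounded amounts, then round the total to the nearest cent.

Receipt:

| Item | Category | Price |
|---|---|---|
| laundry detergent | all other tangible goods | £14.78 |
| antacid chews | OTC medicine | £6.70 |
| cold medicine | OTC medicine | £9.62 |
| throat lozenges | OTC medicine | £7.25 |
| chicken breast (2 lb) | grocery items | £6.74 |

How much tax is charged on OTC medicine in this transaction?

Antacid chews £6.70: OTC medicine → 4.75% + 3% city = 7.75% → £0.51925
Cold medicine £9.62: OTC medicine → 4.75% + 3% city = 7.75% → £0.74555
Throat lozenges £7.25: OTC medicine → 4.75% + 3% city = 7.75% → £0.561875
Tax on OTC medicine: unrounded sum = £1.826675 → £1.83

£1.83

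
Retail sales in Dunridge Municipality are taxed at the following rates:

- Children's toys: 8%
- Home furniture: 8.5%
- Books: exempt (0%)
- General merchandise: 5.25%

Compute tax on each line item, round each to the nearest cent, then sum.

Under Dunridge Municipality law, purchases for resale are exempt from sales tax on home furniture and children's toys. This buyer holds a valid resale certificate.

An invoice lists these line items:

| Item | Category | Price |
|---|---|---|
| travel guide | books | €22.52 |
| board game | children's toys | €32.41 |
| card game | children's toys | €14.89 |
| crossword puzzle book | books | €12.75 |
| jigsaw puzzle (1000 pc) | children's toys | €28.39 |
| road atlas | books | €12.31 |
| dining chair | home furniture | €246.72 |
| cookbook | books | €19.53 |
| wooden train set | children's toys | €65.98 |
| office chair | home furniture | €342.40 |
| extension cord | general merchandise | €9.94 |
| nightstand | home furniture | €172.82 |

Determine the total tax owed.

Travel guide €22.52: books → 0% → €0.00
Board game €32.41: children's toys, buyer-exempt → 0% → €0.00
Card game €14.89: children's toys, buyer-exempt → 0% → €0.00
Crossword puzzle book €12.75: books → 0% → €0.00
Jigsaw puzzle (1000 pc) €28.39: children's toys, buyer-exempt → 0% → €0.00
Road atlas €12.31: books → 0% → €0.00
Dining chair €246.72: home furniture, buyer-exempt → 0% → €0.00
Cookbook €19.53: books → 0% → €0.00
Wooden train set €65.98: children's toys, buyer-exempt → 0% → €0.00
Office chair €342.40: home furniture, buyer-exempt → 0% → €0.00
Extension cord €9.94: general merchandise → 5.25% → €0.52
Nightstand €172.82: home furniture, buyer-exempt → 0% → €0.00
Total tax = €0.52

€0.52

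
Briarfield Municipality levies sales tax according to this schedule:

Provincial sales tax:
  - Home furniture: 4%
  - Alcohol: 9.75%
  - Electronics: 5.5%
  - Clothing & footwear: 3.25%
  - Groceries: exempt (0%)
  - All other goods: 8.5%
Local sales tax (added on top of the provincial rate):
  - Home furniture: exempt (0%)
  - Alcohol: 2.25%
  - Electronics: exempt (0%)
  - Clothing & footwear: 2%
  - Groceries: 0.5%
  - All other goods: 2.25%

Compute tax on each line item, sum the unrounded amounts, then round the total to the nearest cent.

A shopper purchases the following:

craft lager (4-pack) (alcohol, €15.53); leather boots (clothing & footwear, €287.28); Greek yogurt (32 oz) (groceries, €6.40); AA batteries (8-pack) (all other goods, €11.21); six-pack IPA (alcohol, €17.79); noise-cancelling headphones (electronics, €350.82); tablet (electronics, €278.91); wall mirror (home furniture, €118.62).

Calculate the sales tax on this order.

Craft lager (4-pack) €15.53: alcohol → 9.75% + 2.25% local = 12% → €1.8636
Leather boots €287.28: clothing & footwear → 3.25% + 2% local = 5.25% → €15.0822
Greek yogurt (32 oz) €6.40: groceries → 0% + 0.5% local = 0.5% → €0.032
AA batteries (8-pack) €11.21: all other goods → 8.5% + 2.25% local = 10.75% → €1.205075
Six-pack IPA €17.79: alcohol → 9.75% + 2.25% local = 12% → €2.1348
Noise-cancelling headphones €350.82: electronics → 5.5% + 0% local = 5.5% → €19.2951
Tablet €278.91: electronics → 5.5% + 0% local = 5.5% → €15.34005
Wall mirror €118.62: home furniture → 4% + 0% local = 4% → €4.7448
Unrounded tax sum = €59.697625 → €59.70

€59.70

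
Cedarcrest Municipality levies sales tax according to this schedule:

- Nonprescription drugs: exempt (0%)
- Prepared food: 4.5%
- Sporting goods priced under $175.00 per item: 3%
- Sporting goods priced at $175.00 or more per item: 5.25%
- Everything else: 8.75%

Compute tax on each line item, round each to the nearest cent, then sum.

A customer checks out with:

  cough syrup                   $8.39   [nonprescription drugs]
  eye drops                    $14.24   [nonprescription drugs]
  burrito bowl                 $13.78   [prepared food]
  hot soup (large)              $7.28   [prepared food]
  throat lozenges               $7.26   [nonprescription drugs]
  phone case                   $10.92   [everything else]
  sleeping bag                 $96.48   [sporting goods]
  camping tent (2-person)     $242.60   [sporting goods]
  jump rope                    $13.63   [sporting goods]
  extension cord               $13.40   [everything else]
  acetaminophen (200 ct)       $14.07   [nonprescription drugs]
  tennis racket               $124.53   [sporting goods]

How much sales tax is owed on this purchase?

$22.86

Cough syrup $8.39: nonprescription drugs → 0% → $0.00
Eye drops $14.24: nonprescription drugs → 0% → $0.00
Burrito bowl $13.78: prepared food → 4.5% → $0.62
Hot soup (large) $7.28: prepared food → 4.5% → $0.33
Throat lozenges $7.26: nonprescription drugs → 0% → $0.00
Phone case $10.92: everything else → 8.75% → $0.96
Sleeping bag $96.48: sporting goods, under $175.00 → 3% → $2.89
Camping tent (2-person) $242.60: sporting goods, $175.00 or more → 5.25% → $12.74
Jump rope $13.63: sporting goods, under $175.00 → 3% → $0.41
Extension cord $13.40: everything else → 8.75% → $1.17
Acetaminophen (200 ct) $14.07: nonprescription drugs → 0% → $0.00
Tennis racket $124.53: sporting goods, under $175.00 → 3% → $3.74
Total tax = $0.62 + $0.33 + $0.96 + $2.89 + $12.74 + $0.41 + $1.17 + $3.74 = $22.86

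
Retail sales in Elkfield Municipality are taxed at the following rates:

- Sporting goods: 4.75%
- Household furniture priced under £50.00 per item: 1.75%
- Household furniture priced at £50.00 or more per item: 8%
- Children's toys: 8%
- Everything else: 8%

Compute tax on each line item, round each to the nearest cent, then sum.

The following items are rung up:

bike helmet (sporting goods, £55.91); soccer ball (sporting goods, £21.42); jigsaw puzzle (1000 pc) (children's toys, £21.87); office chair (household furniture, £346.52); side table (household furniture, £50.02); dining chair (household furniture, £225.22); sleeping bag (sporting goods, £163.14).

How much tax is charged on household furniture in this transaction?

£49.74

Office chair £346.52: household furniture, £50.00 or more → 8% → £27.72
Side table £50.02: household furniture, £50.00 or more → 8% → £4.00
Dining chair £225.22: household furniture, £50.00 or more → 8% → £18.02
Tax on household furniture = £27.72 + £4.00 + £18.02 = £49.74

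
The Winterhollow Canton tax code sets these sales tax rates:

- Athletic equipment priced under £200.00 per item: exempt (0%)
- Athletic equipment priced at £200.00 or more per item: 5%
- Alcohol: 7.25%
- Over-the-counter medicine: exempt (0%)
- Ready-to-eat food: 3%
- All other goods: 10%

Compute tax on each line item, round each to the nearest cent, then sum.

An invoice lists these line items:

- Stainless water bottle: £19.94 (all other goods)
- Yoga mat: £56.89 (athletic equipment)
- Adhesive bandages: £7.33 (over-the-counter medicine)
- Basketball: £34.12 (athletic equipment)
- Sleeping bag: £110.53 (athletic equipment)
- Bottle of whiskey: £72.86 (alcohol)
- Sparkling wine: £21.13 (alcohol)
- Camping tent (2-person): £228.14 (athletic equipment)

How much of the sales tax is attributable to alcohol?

Bottle of whiskey £72.86: alcohol → 7.25% → £5.28
Sparkling wine £21.13: alcohol → 7.25% → £1.53
Tax on alcohol = £5.28 + £1.53 = £6.81

£6.81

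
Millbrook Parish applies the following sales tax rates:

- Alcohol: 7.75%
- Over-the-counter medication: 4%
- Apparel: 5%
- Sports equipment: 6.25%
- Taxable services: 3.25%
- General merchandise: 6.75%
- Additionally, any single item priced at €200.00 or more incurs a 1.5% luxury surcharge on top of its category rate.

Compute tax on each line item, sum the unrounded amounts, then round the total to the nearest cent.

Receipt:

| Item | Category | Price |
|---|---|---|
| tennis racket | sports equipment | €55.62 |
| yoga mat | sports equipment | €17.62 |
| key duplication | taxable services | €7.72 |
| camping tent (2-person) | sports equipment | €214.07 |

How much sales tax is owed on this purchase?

Tennis racket €55.62: sports equipment → 6.25% → €3.47625
Yoga mat €17.62: sports equipment → 6.25% → €1.10125
Key duplication €7.72: taxable services → 3.25% → €0.2509
Camping tent (2-person) €214.07: sports equipment → 6.25% + 1.5% surcharge = 7.75% → €16.590425
Unrounded tax sum = €21.418825 → €21.42

€21.42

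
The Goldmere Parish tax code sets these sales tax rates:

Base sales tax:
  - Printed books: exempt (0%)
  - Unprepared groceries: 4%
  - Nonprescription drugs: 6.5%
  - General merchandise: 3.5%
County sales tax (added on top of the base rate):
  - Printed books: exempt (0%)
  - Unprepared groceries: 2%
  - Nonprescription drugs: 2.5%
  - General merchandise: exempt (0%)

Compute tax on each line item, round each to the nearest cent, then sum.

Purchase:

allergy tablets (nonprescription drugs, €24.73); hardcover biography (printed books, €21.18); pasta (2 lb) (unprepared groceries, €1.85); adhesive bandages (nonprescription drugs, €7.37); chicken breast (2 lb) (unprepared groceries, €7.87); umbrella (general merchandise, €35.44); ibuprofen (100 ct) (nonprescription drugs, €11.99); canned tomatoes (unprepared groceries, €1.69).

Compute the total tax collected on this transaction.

Allergy tablets €24.73: nonprescription drugs → 6.5% + 2.5% county = 9% → €2.23
Hardcover biography €21.18: printed books → 0% + 0% county = 0% → €0.00
Pasta (2 lb) €1.85: unprepared groceries → 4% + 2% county = 6% → €0.11
Adhesive bandages €7.37: nonprescription drugs → 6.5% + 2.5% county = 9% → €0.66
Chicken breast (2 lb) €7.87: unprepared groceries → 4% + 2% county = 6% → €0.47
Umbrella €35.44: general merchandise → 3.5% + 0% county = 3.5% → €1.24
Ibuprofen (100 ct) €11.99: nonprescription drugs → 6.5% + 2.5% county = 9% → €1.08
Canned tomatoes €1.69: unprepared groceries → 4% + 2% county = 6% → €0.10
Total tax = €2.23 + €0.11 + €0.66 + €0.47 + €1.24 + €1.08 + €0.10 = €5.89

€5.89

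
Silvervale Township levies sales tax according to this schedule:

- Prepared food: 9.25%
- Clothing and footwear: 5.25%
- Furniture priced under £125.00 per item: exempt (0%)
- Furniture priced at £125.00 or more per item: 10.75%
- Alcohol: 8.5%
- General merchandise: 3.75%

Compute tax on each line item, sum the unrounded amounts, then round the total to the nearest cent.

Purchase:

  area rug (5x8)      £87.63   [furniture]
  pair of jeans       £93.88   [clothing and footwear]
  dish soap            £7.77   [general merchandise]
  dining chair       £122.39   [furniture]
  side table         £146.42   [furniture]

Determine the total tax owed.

Area rug (5x8) £87.63: furniture, under £125.00 → 0% → £0.00
Pair of jeans £93.88: clothing and footwear → 5.25% → £4.9287
Dish soap £7.77: general merchandise → 3.75% → £0.291375
Dining chair £122.39: furniture, under £125.00 → 0% → £0.00
Side table £146.42: furniture, £125.00 or more → 10.75% → £15.74015
Unrounded tax sum = £20.960225 → £20.96

£20.96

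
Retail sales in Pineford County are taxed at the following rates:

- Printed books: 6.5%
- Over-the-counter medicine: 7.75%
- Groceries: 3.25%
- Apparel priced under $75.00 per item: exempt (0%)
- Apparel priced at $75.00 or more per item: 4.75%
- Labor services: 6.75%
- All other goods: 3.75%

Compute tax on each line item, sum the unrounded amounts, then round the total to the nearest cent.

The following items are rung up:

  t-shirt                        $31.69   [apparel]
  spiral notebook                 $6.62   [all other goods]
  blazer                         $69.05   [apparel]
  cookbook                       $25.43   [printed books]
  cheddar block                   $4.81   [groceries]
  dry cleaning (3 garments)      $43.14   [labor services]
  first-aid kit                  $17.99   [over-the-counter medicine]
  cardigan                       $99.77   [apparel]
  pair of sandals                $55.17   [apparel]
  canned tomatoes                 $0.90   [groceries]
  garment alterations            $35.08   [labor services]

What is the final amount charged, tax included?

$403.15

T-shirt $31.69: apparel, under $75.00 → 0% → $0.00
Spiral notebook $6.62: all other goods → 3.75% → $0.24825
Blazer $69.05: apparel, under $75.00 → 0% → $0.00
Cookbook $25.43: printed books → 6.5% → $1.65295
Cheddar block $4.81: groceries → 3.25% → $0.156325
Dry cleaning (3 garments) $43.14: labor services → 6.75% → $2.91195
First-aid kit $17.99: over-the-counter medicine → 7.75% → $1.394225
Cardigan $99.77: apparel, $75.00 or more → 4.75% → $4.739075
Pair of sandals $55.17: apparel, under $75.00 → 0% → $0.00
Canned tomatoes $0.90: groceries → 3.25% → $0.02925
Garment alterations $35.08: labor services → 6.75% → $2.3679
Subtotal = $389.65; unrounded tax = $13.499925 → $13.50; total due = $403.15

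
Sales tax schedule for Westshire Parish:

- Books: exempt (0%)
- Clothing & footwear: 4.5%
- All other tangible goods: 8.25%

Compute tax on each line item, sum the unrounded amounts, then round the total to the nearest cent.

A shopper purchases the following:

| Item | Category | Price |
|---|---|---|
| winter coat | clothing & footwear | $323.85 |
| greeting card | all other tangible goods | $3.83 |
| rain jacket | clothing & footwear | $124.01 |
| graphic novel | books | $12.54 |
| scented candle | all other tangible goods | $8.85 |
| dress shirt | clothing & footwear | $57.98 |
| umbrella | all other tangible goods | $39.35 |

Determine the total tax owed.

Winter coat $323.85: clothing & footwear → 4.5% → $14.57325
Greeting card $3.83: all other tangible goods → 8.25% → $0.315975
Rain jacket $124.01: clothing & footwear → 4.5% → $5.58045
Graphic novel $12.54: books → 0% → $0.00
Scented candle $8.85: all other tangible goods → 8.25% → $0.730125
Dress shirt $57.98: clothing & footwear → 4.5% → $2.6091
Umbrella $39.35: all other tangible goods → 8.25% → $3.246375
Unrounded tax sum = $27.055275 → $27.06

$27.06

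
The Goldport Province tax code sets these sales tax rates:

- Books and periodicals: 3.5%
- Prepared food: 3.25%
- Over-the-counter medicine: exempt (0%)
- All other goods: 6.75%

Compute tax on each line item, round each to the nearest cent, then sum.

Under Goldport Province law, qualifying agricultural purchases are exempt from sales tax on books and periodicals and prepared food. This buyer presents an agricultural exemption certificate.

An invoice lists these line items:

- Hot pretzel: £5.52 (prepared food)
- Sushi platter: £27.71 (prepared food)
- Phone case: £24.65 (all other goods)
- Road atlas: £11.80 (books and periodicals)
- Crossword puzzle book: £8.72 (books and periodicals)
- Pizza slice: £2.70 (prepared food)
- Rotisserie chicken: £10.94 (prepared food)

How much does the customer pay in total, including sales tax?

Hot pretzel £5.52: prepared food, buyer-exempt → 0% → £0.00
Sushi platter £27.71: prepared food, buyer-exempt → 0% → £0.00
Phone case £24.65: all other goods → 6.75% → £1.66
Road atlas £11.80: books and periodicals, buyer-exempt → 0% → £0.00
Crossword puzzle book £8.72: books and periodicals, buyer-exempt → 0% → £0.00
Pizza slice £2.70: prepared food, buyer-exempt → 0% → £0.00
Rotisserie chicken £10.94: prepared food, buyer-exempt → 0% → £0.00
Subtotal = £92.04; tax = £1.66; total due = £93.70

£93.70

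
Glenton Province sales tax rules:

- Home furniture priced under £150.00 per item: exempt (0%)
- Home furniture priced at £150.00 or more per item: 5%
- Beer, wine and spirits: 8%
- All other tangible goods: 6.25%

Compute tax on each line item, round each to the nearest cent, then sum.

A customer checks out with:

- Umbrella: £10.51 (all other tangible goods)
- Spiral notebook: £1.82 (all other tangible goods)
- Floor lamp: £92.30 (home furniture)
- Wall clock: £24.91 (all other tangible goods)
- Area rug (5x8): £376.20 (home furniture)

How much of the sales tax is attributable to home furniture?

£18.81

Floor lamp £92.30: home furniture, under £150.00 → 0% → £0.00
Area rug (5x8) £376.20: home furniture, £150.00 or more → 5% → £18.81
Tax on home furniture = £0.00 + £18.81 = £18.81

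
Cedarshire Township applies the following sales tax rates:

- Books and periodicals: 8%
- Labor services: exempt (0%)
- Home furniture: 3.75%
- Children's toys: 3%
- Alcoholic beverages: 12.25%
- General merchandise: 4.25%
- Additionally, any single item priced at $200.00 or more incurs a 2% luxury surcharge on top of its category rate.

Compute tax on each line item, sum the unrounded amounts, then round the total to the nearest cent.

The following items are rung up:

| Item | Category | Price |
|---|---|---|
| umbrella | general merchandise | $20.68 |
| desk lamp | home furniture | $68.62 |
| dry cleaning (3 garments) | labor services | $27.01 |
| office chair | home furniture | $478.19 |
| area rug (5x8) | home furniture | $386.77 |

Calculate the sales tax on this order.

$53.19

Umbrella $20.68: general merchandise → 4.25% → $0.8789
Desk lamp $68.62: home furniture → 3.75% → $2.57325
Dry cleaning (3 garments) $27.01: labor services → 0% → $0.00
Office chair $478.19: home furniture → 3.75% + 2% surcharge = 5.75% → $27.495925
Area rug (5x8) $386.77: home furniture → 3.75% + 2% surcharge = 5.75% → $22.239275
Unrounded tax sum = $53.18735 → $53.19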